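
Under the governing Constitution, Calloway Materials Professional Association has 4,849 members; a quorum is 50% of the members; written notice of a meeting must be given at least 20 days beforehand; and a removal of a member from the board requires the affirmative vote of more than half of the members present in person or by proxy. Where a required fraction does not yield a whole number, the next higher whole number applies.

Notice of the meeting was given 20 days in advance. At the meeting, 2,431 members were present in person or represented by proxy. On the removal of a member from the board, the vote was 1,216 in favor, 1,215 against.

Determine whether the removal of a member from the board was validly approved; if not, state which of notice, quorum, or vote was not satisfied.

Notice: 20 days given; 20 required. Satisfied.
Quorum: 50% of 4,849 = 2,424.50, rounded up to 2,425; 2,431 present. Satisfied.
Vote: requires a majority of those present (2,431); a majority of 2431 is 1216, so 1,216 needed; 1,216 in favor. Satisfied.

Valid — all requirements satisfied.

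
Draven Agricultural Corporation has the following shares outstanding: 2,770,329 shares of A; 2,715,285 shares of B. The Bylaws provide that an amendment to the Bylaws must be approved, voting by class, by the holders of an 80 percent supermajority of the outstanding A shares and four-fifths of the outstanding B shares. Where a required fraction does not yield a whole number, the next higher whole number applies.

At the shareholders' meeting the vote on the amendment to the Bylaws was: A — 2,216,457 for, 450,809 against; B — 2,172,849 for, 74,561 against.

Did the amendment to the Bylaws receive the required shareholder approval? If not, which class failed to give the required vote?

Approved — every class gave the required vote.

A: 4/5 of 2770329 = 2216263.20, rounded up to 2216264; 2,216,264 required, 2,216,457 in favor — approved.
B: 4/5 of 2715285 = 2172228; 2,172,228 required, 2,172,849 in favor — approved.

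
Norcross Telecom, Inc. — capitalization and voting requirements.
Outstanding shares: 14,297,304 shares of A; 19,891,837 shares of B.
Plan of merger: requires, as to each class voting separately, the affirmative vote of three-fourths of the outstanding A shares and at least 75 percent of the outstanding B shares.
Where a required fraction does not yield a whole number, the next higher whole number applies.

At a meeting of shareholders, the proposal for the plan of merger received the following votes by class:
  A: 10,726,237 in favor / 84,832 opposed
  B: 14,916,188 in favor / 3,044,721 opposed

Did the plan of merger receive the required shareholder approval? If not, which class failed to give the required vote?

Not approved — the B shares did not give the required vote.

A: 3/4 of 14297304 = 10722978; 10,722,978 required, 10,726,237 in favor — approved.
B: 3/4 of 19891837 = 14918877.75, rounded up to 14918878; 14,918,878 required, 14,916,188 in favor — not approved.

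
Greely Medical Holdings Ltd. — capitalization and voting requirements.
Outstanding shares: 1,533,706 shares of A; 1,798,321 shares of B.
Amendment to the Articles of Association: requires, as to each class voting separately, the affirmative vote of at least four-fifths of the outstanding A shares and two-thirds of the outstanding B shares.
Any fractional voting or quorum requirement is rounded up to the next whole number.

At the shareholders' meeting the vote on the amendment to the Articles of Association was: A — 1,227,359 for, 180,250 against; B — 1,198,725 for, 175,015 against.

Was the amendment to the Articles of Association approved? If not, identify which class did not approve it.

Not approved — the B shares did not give the required vote.

A: 4/5 of 1533706 = 1226964.80, rounded up to 1226965; 1,226,965 required, 1,227,359 in favor — approved.
B: 2/3 of 1798321 = 1198880.67, rounded up to 1198881; 1,198,881 required, 1,198,725 in favor — not approved.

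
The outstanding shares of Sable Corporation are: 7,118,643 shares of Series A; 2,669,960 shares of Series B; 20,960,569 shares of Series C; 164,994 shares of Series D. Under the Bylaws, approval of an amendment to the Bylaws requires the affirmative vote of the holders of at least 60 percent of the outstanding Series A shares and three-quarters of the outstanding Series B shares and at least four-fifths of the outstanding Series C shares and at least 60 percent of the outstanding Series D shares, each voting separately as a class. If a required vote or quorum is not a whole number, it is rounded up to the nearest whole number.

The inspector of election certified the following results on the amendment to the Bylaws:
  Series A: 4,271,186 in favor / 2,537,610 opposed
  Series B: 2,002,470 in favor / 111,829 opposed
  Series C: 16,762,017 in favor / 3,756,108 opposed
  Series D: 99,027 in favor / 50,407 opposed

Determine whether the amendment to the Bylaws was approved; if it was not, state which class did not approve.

Series A: 3/5 of 7118643 = 4271185.80, rounded up to 4271186; 4,271,186 required, 4,271,186 in favor — approved.
Series B: 3/4 of 2669960 = 2002470; 2,002,470 required, 2,002,470 in favor — approved.
Series C: 4/5 of 20960569 = 16768455.20, rounded up to 16768456; 16,768,456 required, 16,762,017 in favor — not approved.
Series D: 3/5 of 164994 = 98996.40, rounded up to 98997; 98,997 required, 99,027 in favor — approved.

Not approved — the Series C shares did not give the required vote.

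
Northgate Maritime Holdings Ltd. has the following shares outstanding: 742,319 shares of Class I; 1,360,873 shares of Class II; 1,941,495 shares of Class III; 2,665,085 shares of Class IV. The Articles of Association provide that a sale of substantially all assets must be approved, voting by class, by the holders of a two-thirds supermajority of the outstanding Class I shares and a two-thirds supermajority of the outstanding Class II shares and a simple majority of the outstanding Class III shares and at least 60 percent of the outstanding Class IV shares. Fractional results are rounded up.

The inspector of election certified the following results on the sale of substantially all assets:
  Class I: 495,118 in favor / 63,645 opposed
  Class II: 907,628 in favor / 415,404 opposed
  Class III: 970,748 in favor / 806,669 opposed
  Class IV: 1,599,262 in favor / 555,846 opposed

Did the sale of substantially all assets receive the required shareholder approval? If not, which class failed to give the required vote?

Class I: 2/3 of 742319 = 494879.33, rounded up to 494880; 494,880 required, 495,118 in favor — approved.
Class II: 2/3 of 1360873 = 907248.67, rounded up to 907249; 907,249 required, 907,628 in favor — approved.
Class III: a majority of 1941495 is 970748; 970,748 required, 970,748 in favor — approved.
Class IV: 3/5 of 2665085 = 1599051; 1,599,051 required, 1,599,262 in favor — approved.

Approved — every class gave the required vote.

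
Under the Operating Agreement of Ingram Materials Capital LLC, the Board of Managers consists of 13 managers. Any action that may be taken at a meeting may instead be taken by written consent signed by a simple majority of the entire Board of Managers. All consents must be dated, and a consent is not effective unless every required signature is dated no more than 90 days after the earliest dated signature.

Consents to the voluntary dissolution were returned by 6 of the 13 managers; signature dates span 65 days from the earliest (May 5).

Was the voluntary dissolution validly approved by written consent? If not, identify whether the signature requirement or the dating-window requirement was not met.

Signatures required: a simple majority of 13 — a majority of 13 is 7, so 7 needed; 6 signed. Insufficient.
Dating window: the latest signature is 65 days after the earliest; the limit is 90 days. Within the window.

Not effective — insufficient signatures.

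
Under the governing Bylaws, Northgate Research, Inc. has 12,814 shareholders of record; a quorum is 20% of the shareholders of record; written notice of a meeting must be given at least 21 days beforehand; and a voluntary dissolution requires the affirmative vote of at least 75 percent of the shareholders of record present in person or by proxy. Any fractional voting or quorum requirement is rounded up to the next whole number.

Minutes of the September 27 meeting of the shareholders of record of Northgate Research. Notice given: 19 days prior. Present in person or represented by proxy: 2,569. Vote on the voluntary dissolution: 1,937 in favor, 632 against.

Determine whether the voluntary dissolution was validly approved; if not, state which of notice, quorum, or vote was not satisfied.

Notice: 19 days given; 21 required. Not satisfied.
Quorum: 20% of 12,814 = 2,562.80, rounded up to 2,563; 2,569 present. Satisfied.
Vote: requires three-fourths of those present (2,569); 3/4 of 2569 = 1926.75, rounded up to 1927, so 1,927 needed; 1,937 in favor. Satisfied.

Invalid — notice requirement not satisfied.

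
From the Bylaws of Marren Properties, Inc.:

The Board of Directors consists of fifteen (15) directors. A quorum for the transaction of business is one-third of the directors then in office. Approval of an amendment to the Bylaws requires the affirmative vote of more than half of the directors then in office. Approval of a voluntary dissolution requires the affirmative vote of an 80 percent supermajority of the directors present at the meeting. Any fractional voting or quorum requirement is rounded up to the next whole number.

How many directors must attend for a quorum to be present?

1/3 of 15 = 5.

5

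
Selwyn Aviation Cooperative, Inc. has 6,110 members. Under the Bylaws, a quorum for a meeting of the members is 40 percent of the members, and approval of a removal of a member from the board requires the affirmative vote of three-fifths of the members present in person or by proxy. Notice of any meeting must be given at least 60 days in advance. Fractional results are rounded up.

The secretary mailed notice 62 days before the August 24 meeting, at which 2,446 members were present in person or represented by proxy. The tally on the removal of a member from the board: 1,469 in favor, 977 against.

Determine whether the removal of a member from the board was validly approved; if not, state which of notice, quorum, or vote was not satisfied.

Notice: 62 days given; 60 required. Satisfied.
Quorum: 40% of 6,110 = 2,444; 2,446 present. Satisfied.
Vote: requires three-fifths of those present (2,446); 3/5 of 2446 = 1467.60, rounded up to 1468, so 1,468 needed; 1,469 in favor. Satisfied.

Valid — all requirements satisfied.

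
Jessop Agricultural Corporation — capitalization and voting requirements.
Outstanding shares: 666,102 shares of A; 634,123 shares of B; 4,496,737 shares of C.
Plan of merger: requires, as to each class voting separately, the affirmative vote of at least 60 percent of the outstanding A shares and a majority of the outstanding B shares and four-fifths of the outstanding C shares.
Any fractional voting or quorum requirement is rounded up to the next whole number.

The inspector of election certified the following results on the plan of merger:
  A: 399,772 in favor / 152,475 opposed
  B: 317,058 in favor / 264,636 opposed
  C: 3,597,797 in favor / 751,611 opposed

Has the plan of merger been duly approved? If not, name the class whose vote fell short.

Not approved — the B shares did not give the required vote.

A: 3/5 of 666102 = 399661.20, rounded up to 399662; 399,662 required, 399,772 in favor — approved.
B: a majority of 634123 is 317062; 317,062 required, 317,058 in favor — not approved.
C: 4/5 of 4496737 = 3597389.60, rounded up to 3597390; 3,597,390 required, 3,597,797 in favor — approved.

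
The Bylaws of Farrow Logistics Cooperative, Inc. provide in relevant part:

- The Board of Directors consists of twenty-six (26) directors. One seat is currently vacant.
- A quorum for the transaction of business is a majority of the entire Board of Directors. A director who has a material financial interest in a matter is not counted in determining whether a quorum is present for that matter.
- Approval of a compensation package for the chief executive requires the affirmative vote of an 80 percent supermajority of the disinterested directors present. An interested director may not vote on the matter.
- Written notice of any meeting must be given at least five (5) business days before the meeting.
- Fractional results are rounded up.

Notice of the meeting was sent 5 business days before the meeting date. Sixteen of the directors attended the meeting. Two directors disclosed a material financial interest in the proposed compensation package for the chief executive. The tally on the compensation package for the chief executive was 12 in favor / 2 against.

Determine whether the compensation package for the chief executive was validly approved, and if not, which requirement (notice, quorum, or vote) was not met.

Valid — all requirements satisfied.

Notice: 5 business days given; 5 required (5 ≥ 5). Satisfied.
Quorum: 16 present, but the 2 interested directors do not count, leaving 14. Quorum is 14. Satisfied.
Vote: the compensation package for the chief executive requires four-fifths of the disinterested directors present (16 − 2 = 14). 4/5 of 14 = 11.20, rounded up to 12, so 12 affirmative votes are needed; 12 voted in favor. Satisfied.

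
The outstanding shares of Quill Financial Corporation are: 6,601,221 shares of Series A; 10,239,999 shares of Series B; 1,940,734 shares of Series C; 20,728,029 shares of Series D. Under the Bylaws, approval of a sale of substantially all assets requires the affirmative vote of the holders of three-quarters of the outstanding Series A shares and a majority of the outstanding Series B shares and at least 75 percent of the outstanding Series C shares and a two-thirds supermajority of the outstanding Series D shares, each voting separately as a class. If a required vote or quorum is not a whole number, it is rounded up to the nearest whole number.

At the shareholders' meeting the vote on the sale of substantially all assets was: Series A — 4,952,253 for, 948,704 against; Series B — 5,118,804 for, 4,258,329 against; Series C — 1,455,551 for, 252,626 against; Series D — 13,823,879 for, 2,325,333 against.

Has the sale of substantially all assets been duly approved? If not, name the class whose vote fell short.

Not approved — the Series B shares did not give the required vote.

Series A: 3/4 of 6601221 = 4950915.75, rounded up to 4950916; 4,950,916 required, 4,952,253 in favor — approved.
Series B: a majority of 10239999 is 5120000; 5,120,000 required, 5,118,804 in favor — not approved.
Series C: 3/4 of 1940734 = 1455550.50, rounded up to 1455551; 1,455,551 required, 1,455,551 in favor — approved.
Series D: 2/3 of 20728029 = 13818686; 13,818,686 required, 13,823,879 in favor — approved.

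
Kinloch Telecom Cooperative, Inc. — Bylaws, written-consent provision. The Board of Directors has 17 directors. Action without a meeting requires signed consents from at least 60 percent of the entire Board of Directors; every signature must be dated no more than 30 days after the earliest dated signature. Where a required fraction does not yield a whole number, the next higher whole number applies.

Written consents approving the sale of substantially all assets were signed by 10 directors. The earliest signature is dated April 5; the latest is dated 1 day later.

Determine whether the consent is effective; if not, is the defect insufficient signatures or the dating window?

Not effective — insufficient signatures.

Signatures required: at least 60 percent of 17 — 3/5 of 17 = 10.20, rounded up to 11, so 11 needed; 10 signed. Insufficient.
Dating window: the latest signature is 1 day after the earliest; the limit is 30 days. Within the window.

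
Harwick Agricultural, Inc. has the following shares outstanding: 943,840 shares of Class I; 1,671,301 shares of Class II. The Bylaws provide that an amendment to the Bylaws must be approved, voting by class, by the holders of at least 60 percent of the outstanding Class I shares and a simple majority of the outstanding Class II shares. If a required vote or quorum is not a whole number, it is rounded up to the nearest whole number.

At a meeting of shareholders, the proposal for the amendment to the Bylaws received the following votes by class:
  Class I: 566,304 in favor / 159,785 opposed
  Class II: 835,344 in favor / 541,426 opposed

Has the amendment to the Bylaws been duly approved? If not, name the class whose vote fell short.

Class I: 3/5 of 943840 = 566304; 566,304 required, 566,304 in favor — approved.
Class II: a majority of 1671301 is 835651; 835,651 required, 835,344 in favor — not approved.

Not approved — the Class II shares did not give the required vote.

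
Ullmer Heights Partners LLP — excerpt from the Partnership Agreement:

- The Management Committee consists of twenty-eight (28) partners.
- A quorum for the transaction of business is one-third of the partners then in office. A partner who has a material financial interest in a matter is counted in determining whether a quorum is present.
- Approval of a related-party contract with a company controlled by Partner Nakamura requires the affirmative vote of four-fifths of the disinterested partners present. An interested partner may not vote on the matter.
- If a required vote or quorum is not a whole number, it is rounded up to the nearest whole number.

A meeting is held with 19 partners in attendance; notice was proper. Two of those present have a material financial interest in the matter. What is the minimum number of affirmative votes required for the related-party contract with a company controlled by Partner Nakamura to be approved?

14

The related-party contract with a company controlled by Partner Nakamura requires four-fifths of the disinterested partners present (19 − 2 = 17).
4/5 of 17 = 13.60, rounded up to 14.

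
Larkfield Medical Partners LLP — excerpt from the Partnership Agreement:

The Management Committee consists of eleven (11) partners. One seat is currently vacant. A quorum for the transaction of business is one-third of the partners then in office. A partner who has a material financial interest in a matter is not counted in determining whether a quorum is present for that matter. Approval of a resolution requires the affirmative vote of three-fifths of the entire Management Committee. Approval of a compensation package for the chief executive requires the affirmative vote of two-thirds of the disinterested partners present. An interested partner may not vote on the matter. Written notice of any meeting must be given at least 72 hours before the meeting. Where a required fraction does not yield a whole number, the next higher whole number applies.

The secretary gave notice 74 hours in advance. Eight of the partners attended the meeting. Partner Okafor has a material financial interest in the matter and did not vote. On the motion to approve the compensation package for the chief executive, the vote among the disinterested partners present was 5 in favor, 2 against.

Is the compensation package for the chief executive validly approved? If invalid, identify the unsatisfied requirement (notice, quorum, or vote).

Valid — all requirements satisfied.

Notice: 74 hours given; 72 required (74 ≥ 72). Satisfied.
Quorum: 8 present, but the 1 interested partner does not count, leaving 7. Quorum is 4. Satisfied.
Vote: the compensation package for the chief executive requires two-thirds of the disinterested partners present (8 − 1 = 7). 2/3 of 7 = 4.67, rounded up to 5, so 5 affirmative votes are needed; 5 voted in favor. Satisfied.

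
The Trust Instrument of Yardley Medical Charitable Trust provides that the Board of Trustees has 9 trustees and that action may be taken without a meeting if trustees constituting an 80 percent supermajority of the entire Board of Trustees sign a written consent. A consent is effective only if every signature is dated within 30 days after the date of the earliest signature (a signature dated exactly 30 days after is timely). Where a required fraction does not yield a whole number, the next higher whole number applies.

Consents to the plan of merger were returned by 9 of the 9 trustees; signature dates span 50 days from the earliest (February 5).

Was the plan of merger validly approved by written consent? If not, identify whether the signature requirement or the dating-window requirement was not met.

Signatures required: an 80 percent supermajority of 9 — 4/5 of 9 = 7.20, rounded up to 8, so 8 needed; 9 signed. Sufficient.
Dating window: the latest signature is 50 days after the earliest; the limit is 30 days. Outside the window.

Not effective — dating-window requirement not satisfied.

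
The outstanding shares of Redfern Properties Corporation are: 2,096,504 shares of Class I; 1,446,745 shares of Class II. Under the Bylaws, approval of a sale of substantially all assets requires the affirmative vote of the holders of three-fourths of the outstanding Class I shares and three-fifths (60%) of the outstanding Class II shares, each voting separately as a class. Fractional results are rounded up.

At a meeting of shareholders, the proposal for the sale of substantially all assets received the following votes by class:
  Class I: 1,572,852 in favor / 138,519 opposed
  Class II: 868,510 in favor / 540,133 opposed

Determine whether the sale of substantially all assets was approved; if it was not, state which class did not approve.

Approved — every class gave the required vote.

Class I: 3/4 of 2096504 = 1572378; 1,572,378 required, 1,572,852 in favor — approved.
Class II: 3/5 of 1446745 = 868047; 868,047 required, 868,510 in favor — approved.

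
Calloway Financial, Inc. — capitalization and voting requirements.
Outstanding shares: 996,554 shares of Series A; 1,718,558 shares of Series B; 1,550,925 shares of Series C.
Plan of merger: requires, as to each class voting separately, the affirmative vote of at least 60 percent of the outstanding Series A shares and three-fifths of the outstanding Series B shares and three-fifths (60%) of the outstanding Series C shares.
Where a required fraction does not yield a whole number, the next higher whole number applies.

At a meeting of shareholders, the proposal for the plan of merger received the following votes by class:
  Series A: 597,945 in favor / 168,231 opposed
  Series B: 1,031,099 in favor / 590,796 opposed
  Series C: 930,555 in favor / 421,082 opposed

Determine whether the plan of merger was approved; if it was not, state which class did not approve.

Not approved — the Series B shares did not give the required vote.

Series A: 3/5 of 996554 = 597932.40, rounded up to 597933; 597,933 required, 597,945 in favor — approved.
Series B: 3/5 of 1718558 = 1031134.80, rounded up to 1031135; 1,031,135 required, 1,031,099 in favor — not approved.
Series C: 3/5 of 1550925 = 930555; 930,555 required, 930,555 in favor — approved.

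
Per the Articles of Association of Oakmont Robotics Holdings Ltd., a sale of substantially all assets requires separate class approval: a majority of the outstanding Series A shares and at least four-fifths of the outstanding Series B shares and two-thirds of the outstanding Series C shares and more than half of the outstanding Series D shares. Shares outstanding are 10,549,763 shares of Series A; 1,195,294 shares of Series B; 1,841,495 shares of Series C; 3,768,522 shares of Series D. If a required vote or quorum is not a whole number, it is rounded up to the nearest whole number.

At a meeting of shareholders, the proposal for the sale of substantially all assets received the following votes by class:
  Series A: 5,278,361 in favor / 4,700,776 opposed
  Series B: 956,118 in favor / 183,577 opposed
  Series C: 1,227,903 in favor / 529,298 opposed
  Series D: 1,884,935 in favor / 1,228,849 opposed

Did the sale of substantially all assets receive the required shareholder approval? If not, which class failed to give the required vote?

Series A: a majority of 10549763 is 5274882; 5,274,882 required, 5,278,361 in favor — approved.
Series B: 4/5 of 1195294 = 956235.20, rounded up to 956236; 956,236 required, 956,118 in favor — not approved.
Series C: 2/3 of 1841495 = 1227663.33, rounded up to 1227664; 1,227,664 required, 1,227,903 in favor — approved.
Series D: a majority of 3768522 is 1884262; 1,884,262 required, 1,884,935 in favor — approved.

Not approved — the Series B shares did not give the required vote.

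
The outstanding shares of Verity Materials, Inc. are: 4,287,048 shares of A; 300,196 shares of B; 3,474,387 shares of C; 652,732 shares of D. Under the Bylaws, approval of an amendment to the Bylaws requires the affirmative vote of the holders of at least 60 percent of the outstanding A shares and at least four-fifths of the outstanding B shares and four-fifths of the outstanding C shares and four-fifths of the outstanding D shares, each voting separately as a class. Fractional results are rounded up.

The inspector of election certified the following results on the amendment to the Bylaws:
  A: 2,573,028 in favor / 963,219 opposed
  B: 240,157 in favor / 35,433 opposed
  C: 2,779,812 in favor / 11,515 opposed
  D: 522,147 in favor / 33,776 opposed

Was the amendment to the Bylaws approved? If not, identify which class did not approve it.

Not approved — the D shares did not give the required vote.

A: 3/5 of 4287048 = 2572228.80, rounded up to 2572229; 2,572,229 required, 2,573,028 in favor — approved.
B: 4/5 of 300196 = 240156.80, rounded up to 240157; 240,157 required, 240,157 in favor — approved.
C: 4/5 of 3474387 = 2779509.60, rounded up to 2779510; 2,779,510 required, 2,779,812 in favor — approved.
D: 4/5 of 652732 = 522185.60, rounded up to 522186; 522,186 required, 522,147 in favor — not approved.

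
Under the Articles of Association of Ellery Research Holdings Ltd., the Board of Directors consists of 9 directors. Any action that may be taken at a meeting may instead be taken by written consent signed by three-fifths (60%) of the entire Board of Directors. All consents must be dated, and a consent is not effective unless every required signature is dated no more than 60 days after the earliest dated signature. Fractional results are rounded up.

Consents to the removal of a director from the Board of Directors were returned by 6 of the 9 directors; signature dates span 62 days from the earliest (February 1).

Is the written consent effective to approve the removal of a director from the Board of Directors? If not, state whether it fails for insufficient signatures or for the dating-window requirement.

Signatures required: three-fifths (60%) of 9 — 3/5 of 9 = 5.40, rounded up to 6, so 6 needed; 6 signed. Sufficient.
Dating window: the latest signature is 62 days after the earliest; the limit is 60 days. Outside the window.

Not effective — dating-window requirement not satisfied.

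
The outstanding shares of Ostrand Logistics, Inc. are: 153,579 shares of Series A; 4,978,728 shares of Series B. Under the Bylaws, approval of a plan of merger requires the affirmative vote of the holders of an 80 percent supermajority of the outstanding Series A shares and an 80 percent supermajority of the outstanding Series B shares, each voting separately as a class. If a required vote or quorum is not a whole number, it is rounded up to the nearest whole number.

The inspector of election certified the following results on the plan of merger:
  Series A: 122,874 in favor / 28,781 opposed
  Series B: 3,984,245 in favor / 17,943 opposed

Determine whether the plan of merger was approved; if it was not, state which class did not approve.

Series A: 4/5 of 153579 = 122863.20, rounded up to 122864; 122,864 required, 122,874 in favor — approved.
Series B: 4/5 of 4978728 = 3982982.40, rounded up to 3982983; 3,982,983 required, 3,984,245 in favor — approved.

Approved — every class gave the required vote.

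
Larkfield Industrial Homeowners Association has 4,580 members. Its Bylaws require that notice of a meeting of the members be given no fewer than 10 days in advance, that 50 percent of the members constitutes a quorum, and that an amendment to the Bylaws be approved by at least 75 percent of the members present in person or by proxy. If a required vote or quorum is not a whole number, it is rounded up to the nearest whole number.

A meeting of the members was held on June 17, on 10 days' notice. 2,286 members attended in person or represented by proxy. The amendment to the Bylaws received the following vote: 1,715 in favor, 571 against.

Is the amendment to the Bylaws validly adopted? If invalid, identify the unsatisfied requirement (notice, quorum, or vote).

Invalid — quorum requirement not satisfied.

Notice: 10 days given; 10 required. Satisfied.
Quorum: 50% of 4,580 = 2,290; 2,286 present. Not satisfied.
Vote: requires three-fourths of those present (2,286); 3/4 of 2286 = 1714.50, rounded up to 1715, so 1,715 needed; 1,715 in favor. Satisfied.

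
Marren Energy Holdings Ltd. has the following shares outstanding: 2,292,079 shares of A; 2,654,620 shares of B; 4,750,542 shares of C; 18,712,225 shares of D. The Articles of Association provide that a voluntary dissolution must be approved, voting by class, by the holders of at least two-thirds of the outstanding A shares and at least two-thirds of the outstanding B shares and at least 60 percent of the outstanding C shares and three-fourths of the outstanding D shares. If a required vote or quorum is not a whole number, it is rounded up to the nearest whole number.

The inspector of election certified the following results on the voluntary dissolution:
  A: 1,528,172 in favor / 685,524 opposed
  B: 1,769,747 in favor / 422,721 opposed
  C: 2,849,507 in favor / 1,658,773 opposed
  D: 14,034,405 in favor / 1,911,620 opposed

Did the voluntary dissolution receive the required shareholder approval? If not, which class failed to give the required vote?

A: 2/3 of 2292079 = 1528052.67, rounded up to 1528053; 1,528,053 required, 1,528,172 in favor — approved.
B: 2/3 of 2654620 = 1769746.67, rounded up to 1769747; 1,769,747 required, 1,769,747 in favor — approved.
C: 3/5 of 4750542 = 2850325.20, rounded up to 2850326; 2,850,326 required, 2,849,507 in favor — not approved.
D: 3/4 of 18712225 = 14034168.75, rounded up to 14034169; 14,034,169 required, 14,034,405 in favor — approved.

Not approved — the C shares did not give the required vote.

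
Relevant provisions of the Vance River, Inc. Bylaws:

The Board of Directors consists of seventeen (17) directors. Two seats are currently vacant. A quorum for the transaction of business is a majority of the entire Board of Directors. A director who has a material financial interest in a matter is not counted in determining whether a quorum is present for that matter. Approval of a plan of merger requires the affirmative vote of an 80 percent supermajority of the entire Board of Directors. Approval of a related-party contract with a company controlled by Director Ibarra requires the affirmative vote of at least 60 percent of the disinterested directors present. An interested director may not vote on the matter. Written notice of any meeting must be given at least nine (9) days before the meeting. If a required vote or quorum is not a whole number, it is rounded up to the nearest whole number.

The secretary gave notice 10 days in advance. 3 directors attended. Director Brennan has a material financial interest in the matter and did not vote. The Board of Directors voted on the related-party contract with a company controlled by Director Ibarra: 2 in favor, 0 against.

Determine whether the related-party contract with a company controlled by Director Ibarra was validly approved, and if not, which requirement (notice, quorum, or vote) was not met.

Invalid — quorum requirement not satisfied.

Notice: 10 days given; 9 required (10 ≥ 9). Satisfied.
Quorum: 3 present, but the 1 interested director does not count, leaving 2. Quorum is 9. Not satisfied.
Vote: the related-party contract with a company controlled by Director Ibarra requires three-fifths of the disinterested directors present (3 − 1 = 2). 3/5 of 2 = 1.20, rounded up to 2, so 2 affirmative votes are needed; 2 voted in favor. Satisfied. (Moot — without a quorum no business can be validly transacted.)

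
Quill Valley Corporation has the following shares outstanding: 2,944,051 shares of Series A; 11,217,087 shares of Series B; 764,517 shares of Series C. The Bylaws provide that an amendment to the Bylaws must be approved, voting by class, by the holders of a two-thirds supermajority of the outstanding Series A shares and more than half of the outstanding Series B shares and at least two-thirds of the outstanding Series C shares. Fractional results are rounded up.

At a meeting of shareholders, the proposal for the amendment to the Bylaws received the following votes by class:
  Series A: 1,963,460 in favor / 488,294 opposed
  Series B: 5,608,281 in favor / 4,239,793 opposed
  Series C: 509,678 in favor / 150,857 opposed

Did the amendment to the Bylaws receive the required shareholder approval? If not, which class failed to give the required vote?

Series A: 2/3 of 2944051 = 1962700.67, rounded up to 1962701; 1,962,701 required, 1,963,460 in favor — approved.
Series B: a majority of 11217087 is 5608544; 5,608,544 required, 5,608,281 in favor — not approved.
Series C: 2/3 of 764517 = 509678; 509,678 required, 509,678 in favor — approved.

Not approved — the Series B shares did not give the required vote.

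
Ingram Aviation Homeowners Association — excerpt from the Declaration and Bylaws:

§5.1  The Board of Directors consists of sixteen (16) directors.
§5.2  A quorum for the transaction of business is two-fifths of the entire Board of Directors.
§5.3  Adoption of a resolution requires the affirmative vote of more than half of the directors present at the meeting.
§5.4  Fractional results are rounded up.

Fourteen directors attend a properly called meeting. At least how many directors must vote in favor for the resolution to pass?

8

The resolution requires a majority of the directors present (14).
A majority of 14 is 8.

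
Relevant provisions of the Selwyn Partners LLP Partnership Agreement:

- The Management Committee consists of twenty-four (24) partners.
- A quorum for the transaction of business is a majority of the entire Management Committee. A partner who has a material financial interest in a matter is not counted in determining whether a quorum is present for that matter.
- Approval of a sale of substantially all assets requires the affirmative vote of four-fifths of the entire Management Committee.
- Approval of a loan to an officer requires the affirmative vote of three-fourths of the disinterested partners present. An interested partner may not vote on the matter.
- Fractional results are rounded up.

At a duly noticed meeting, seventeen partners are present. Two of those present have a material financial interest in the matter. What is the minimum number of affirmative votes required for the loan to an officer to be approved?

12

The loan to an officer requires three-fourths of the disinterested partners present (17 − 2 = 15).
3/4 of 15 = 11.25, rounded up to 12.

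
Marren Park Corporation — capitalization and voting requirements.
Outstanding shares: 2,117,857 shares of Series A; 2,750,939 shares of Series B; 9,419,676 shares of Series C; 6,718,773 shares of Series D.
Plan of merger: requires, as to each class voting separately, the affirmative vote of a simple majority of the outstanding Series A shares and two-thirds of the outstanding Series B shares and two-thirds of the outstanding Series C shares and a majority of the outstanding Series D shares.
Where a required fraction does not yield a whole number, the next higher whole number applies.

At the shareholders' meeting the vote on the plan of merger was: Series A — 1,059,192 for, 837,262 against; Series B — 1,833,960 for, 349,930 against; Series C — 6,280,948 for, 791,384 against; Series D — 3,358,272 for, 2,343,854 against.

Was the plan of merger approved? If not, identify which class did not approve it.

Not approved — the Series D shares did not give the required vote.

Series A: a majority of 2117857 is 1058929; 1,058,929 required, 1,059,192 in favor — approved.
Series B: 2/3 of 2750939 = 1833959.33, rounded up to 1833960; 1,833,960 required, 1,833,960 in favor — approved.
Series C: 2/3 of 9419676 = 6279784; 6,279,784 required, 6,280,948 in favor — approved.
Series D: a majority of 6718773 is 3359387; 3,359,387 required, 3,358,272 in favor — not approved.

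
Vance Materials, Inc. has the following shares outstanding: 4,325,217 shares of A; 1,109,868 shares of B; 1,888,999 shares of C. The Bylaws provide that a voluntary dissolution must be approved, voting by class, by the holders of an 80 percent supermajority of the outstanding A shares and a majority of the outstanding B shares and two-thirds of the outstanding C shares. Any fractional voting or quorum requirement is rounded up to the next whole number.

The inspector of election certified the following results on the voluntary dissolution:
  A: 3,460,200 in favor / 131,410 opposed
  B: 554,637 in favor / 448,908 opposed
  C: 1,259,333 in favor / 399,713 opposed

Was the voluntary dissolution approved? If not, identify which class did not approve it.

Not approved — the B shares did not give the required vote.

A: 4/5 of 4325217 = 3460173.60, rounded up to 3460174; 3,460,174 required, 3,460,200 in favor — approved.
B: a majority of 1109868 is 554935; 554,935 required, 554,637 in favor — not approved.
C: 2/3 of 1888999 = 1259332.67, rounded up to 1259333; 1,259,333 required, 1,259,333 in favor — approved.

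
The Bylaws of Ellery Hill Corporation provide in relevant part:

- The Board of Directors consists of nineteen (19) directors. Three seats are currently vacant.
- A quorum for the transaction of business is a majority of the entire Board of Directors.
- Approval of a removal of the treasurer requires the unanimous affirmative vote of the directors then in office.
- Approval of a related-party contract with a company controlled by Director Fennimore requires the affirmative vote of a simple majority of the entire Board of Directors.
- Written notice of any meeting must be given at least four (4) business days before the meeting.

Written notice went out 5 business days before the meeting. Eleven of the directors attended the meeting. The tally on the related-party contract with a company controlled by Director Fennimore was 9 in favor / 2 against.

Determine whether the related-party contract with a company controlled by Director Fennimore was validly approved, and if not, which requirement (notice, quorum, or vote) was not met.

Invalid — vote requirement not satisfied.

Notice: 5 business days given; 4 required (5 ≥ 4). Satisfied.
Quorum: 11 present; quorum is 10. Satisfied.
Vote: the related-party contract with a company controlled by Director Fennimore requires a majority of the entire Board of Directors (19). A majority of 19 is 10, so 10 affirmative votes are needed; 9 voted in favor. Not satisfied.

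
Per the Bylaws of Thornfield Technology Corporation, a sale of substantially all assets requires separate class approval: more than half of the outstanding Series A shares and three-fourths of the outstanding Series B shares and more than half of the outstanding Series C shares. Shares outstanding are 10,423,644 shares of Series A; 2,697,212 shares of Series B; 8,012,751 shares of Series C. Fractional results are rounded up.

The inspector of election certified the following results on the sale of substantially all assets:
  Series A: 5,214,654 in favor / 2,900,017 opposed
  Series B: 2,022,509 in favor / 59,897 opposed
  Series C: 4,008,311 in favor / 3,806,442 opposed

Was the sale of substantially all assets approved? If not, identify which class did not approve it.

Series A: a majority of 10423644 is 5211823; 5,211,823 required, 5,214,654 in favor — approved.
Series B: 3/4 of 2697212 = 2022909; 2,022,909 required, 2,022,509 in favor — not approved.
Series C: a majority of 8012751 is 4006376; 4,006,376 required, 4,008,311 in favor — approved.

Not approved — the Series B shares did not give the required vote.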